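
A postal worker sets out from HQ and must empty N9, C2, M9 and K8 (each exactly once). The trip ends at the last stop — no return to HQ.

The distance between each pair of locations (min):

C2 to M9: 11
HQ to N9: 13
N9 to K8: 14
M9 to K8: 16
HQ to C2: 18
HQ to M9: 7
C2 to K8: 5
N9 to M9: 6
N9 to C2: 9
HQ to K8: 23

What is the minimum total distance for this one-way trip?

Shortest open route: 27 min.

There are 4! = 24 possible orderings.
HQ - N9 - C2 - M9 - K8: 13+9+11+16 = 49
HQ - N9 - C2 - K8 - M9: 13+9+5+16 = 43
HQ - N9 - M9 - C2 - K8: 13+6+11+5 = 35
HQ - N9 - M9 - K8 - C2: 13+6+16+5 = 40
HQ - N9 - K8 - C2 - M9: 13+14+5+11 = 43
HQ - N9 - K8 - M9 - C2: 13+14+16+11 = 54
HQ - C2 - N9 - M9 - K8: 18+9+6+16 = 49
HQ - C2 - N9 - K8 - M9: 18+9+14+16 = 57
HQ - C2 - M9 - N9 - K8: 18+11+6+14 = 49
HQ - C2 - M9 - K8 - N9: 18+11+16+14 = 59
HQ - C2 - K8 - N9 - M9: 18+5+14+6 = 43
HQ - C2 - K8 - M9 - N9: 18+5+16+6 = 45
HQ - M9 - N9 - C2 - K8: 7+6+9+5 = 27
HQ - M9 - N9 - K8 - C2: 7+6+14+5 = 32
… (10 more)
The minimum is 27.
One shortest path: HQ → M9 → N9 → C2 → K8.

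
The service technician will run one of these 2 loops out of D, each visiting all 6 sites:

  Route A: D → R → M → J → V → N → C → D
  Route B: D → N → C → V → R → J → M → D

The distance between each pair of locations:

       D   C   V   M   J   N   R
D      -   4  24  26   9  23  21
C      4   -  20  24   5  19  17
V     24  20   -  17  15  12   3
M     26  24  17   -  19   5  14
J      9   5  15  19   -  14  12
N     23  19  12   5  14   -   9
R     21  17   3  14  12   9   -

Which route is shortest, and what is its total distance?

Route A: 21 + 14 + 19 + 15 + 12 + 19 + 4 = 104
Route B: 23 + 19 + 20 + 3 + 12 + 19 + 26 = 122

Shortest is Route A, total 104.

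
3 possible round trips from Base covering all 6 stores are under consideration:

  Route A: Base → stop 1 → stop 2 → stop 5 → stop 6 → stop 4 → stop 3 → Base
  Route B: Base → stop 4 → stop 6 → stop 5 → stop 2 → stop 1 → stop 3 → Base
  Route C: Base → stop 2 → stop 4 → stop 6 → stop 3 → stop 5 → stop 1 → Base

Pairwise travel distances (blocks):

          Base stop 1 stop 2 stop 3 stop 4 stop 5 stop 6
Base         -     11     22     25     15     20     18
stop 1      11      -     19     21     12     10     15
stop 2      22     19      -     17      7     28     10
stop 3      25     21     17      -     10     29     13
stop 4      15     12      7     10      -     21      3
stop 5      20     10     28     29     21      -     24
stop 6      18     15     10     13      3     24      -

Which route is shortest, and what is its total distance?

Route A: 11 + 19 + 28 + 24 + 3 + 10 + 25 = 120
Route B: 15 + 3 + 24 + 28 + 19 + 21 + 25 = 135
Route C: 22 + 7 + 3 + 13 + 29 + 10 + 11 = 95

Shortest is Route C, total 95 blocks.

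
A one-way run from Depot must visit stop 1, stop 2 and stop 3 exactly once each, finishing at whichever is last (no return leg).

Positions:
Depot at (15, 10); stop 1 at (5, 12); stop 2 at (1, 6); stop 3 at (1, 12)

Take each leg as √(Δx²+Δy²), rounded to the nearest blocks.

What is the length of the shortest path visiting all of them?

There are 3! = 6 possible orderings.
Depot - stop 1 - stop 2 - stop 3: 10+7+6 = 23
Depot - stop 1 - stop 3 - stop 2: 10+4+6 = 20
Depot - stop 2 - stop 1 - stop 3: 15+7+4 = 26
Depot - stop 2 - stop 3 - stop 1: 15+6+4 = 25
Depot - stop 3 - stop 1 - stop 2: 14+4+7 = 25
Depot - stop 3 - stop 2 - stop 1: 14+6+7 = 27
The minimum is 20.
One shortest path: Depot → stop 1 → stop 3 → stop 2.

Shortest open route: 20 blocks.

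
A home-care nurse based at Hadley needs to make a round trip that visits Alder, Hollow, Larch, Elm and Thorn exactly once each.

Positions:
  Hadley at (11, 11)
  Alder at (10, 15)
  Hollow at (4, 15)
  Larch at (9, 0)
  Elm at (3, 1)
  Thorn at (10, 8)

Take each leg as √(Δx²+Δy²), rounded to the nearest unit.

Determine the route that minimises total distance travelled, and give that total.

Shortest round trip = 41.

Hadley - Alder - Hollow - Larch - Elm - Thorn - Hadley: 4+6+16+6+10+3 = 45
Hadley - Alder - Hollow - Larch - Thorn - Elm - Hadley: 4+6+16+8+10+13 = 57
Hadley - Alder - Hollow - Elm - Larch - Thorn - Hadley: 4+6+14+6+8+3 = 41
Hadley - Alder - Hollow - Elm - Thorn - Larch - Hadley: 4+6+14+10+8+11 = 53
Hadley - Alder - Hollow - Thorn - Larch - Elm - Hadley: 4+6+9+8+6+13 = 46
Hadley - Alder - Hollow - Thorn - Elm - Larch - Hadley: 4+6+9+10+6+11 = 46
Hadley - Alder - Larch - Hollow - Elm - Thorn - Hadley: 4+15+16+14+10+3 = 62
Hadley - Alder - Larch - Hollow - Thorn - Elm - Hadley: 4+15+16+9+10+13 = 67
Hadley - Alder - Larch - Elm - Hollow - Thorn - Hadley: 4+15+6+14+9+3 = 51
Hadley - Alder - Larch - Elm - Thorn - Hollow - Hadley: 4+15+6+10+9+8 = 52
Hadley - Alder - Larch - Thorn - Hollow - Elm - Hadley: 4+15+8+9+14+13 = 63
Hadley - Alder - Larch - Thorn - Elm - Hollow - Hadley: 4+15+8+10+14+8 = 59
Hadley - Alder - Elm - Hollow - Larch - Thorn - Hadley: 4+16+14+16+8+3 = 61
Hadley - Alder - Elm - Hollow - Thorn - Larch - Hadley: 4+16+14+9+8+11 = 62
… (46 more)
The minimum is 41.
One optimal route: Hadley → Alder → Hollow → Elm → Larch → Thorn → Hadley (or its reverse).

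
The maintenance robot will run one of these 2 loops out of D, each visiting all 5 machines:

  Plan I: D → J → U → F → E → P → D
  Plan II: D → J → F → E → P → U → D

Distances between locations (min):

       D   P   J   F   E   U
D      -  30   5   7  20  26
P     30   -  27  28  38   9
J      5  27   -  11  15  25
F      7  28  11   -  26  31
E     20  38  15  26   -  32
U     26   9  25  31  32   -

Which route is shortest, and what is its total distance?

Plan I: 5 + 25 + 31 + 26 + 38 + 30 = 155
Plan II: 5 + 11 + 26 + 38 + 9 + 26 = 115

Shortest is Plan II, total 115 min.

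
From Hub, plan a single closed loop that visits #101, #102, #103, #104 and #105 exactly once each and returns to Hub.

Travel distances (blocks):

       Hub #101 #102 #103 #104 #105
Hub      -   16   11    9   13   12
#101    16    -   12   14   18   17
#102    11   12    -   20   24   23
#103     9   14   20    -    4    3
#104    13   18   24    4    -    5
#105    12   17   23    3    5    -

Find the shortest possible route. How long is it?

There are 60 distinct closed tours to check (reversals are equivalent).
Hub→#101→#102→#103→#104→#105→Hub: 16+12+20+4+5+12 = 69
Hub→#101→#102→#103→#105→#104→Hub: 16+12+20+3+5+13 = 69
Hub→#101→#102→#104→#103→#105→Hub: 16+12+24+4+3+12 = 71
Hub→#101→#102→#104→#105→#103→Hub: 16+12+24+5+3+9 = 69
Hub→#101→#102→#105→#103→#104→Hub: 16+12+23+3+4+13 = 71
Hub→#101→#102→#105→#104→#103→Hub: 16+12+23+5+4+9 = 69
Hub→#101→#103→#102→#104→#105→Hub: 16+14+20+24+5+12 = 91
Hub→#101→#103→#102→#105→#104→Hub: 16+14+20+23+5+13 = 91
Hub→#101→#103→#104→#102→#105→Hub: 16+14+4+24+23+12 = 93
Hub→#101→#103→#104→#105→#102→Hub: 16+14+4+5+23+11 = 73
Hub→#101→#103→#105→#102→#104→Hub: 16+14+3+23+24+13 = 93
Hub→#101→#103→#105→#104→#102→Hub: 16+14+3+5+24+11 = 73
Hub→#101→#104→#102→#103→#105→Hub: 16+18+24+20+3+12 = 93
Hub→#101→#104→#102→#105→#103→Hub: 16+18+24+23+3+9 = 93
… (46 more)
Hub→#102→#101→#103→#104→#105→Hub: 11+12+14+4+5+12 = 58  ← best
The minimum is 58.
One optimal route: Hub → #102 → #101 → #103 → #104 → #105 → Hub (or its reverse).

58 blocks — the shortest possible round trip.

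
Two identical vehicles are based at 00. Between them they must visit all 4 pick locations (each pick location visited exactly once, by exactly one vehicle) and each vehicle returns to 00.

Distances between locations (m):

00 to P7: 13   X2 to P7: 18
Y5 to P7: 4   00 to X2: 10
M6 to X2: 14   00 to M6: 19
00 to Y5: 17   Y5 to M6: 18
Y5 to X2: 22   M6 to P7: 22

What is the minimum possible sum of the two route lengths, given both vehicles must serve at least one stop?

Minimum combined distance: 74 m.

There are 2^3 − 1 = 7 ways to divide the 4 stops into two non-empty groups. For each, the best each vehicle can do is its own shortest tour through its group:
  {Y5} + {M6, X2, P7}: 34 + 59 = 93
  {M6} + {Y5, X2, P7}: 38 + 49 = 87
  {Y5, M6} + {X2, P7}: 54 + 41 = 95
  {X2} + {Y5, M6, P7}: 20 + 54 = 74
  {Y5, X2} + {M6, P7}: 49 + 54 = 103
  {M6, X2} + {Y5, P7}: 43 + 34 = 77
  … (7 splits in total)
Best: vehicle 1 00 → X2 → 00 = 20; vehicle 2 00 → M6 → Y5 → P7 → 00 = 54; combined 74.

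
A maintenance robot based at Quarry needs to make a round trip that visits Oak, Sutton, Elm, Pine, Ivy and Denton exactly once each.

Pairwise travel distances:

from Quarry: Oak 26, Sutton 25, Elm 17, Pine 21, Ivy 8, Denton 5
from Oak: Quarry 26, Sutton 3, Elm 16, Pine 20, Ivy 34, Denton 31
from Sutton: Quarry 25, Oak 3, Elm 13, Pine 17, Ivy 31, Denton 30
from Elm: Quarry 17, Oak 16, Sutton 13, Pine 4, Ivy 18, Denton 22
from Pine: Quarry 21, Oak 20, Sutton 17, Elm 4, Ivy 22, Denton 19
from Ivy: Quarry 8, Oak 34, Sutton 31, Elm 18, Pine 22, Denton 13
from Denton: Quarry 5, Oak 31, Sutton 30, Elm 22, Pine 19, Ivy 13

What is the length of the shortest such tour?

Minimum total distance: 86.

There are 360 distinct closed tours to check (reversals are equivalent).
Quarry → Oak → Sutton → Elm → Pine → Ivy → Denton → Quarry: 26+3+13+4+22+13+5 = 86
Quarry → Oak → Sutton → Elm → Pine → Denton → Ivy → Quarry: 26+3+13+4+19+13+8 = 86
Quarry → Oak → Sutton → Elm → Ivy → Pine → Denton → Quarry: 26+3+13+18+22+19+5 = 106
Quarry → Oak → Sutton → Elm → Ivy → Denton → Pine → Quarry: 26+3+13+18+13+19+21 = 113
Quarry → Oak → Sutton → Elm → Denton → Pine → Ivy → Quarry: 26+3+13+22+19+22+8 = 113
Quarry → Oak → Sutton → Elm → Denton → Ivy → Pine → Quarry: 26+3+13+22+13+22+21 = 120
Quarry → Oak → Sutton → Pine → Elm → Ivy → Denton → Quarry: 26+3+17+4+18+13+5 = 86
Quarry → Oak → Sutton → Pine → Elm → Denton → Ivy → Quarry: 26+3+17+4+22+13+8 = 93
… (352 more)
The minimum is 86.
One optimal route: Quarry → Oak → Sutton → Elm → Pine → Ivy → Denton → Quarry (or its reverse).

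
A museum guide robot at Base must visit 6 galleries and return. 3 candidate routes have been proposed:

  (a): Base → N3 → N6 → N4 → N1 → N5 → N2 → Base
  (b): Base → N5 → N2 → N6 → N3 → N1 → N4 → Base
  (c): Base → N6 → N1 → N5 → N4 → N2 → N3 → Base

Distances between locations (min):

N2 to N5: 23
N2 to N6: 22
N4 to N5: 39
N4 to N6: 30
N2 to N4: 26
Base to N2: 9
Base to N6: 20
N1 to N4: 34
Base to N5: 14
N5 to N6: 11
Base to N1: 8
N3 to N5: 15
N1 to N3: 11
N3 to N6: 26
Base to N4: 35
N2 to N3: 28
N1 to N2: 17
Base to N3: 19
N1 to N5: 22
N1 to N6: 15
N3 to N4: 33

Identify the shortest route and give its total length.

(a): 19 + 26 + 30 + 34 + 22 + 23 + 9 = 163
(b): 14 + 23 + 22 + 26 + 11 + 34 + 35 = 165
(c): 20 + 15 + 22 + 39 + 26 + 28 + 19 = 169

163 min — (a) is the shortest.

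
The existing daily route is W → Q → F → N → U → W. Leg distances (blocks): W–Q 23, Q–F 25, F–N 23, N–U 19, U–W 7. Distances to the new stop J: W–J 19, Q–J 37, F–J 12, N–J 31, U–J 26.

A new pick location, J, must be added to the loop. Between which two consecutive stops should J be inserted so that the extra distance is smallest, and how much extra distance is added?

Minimum extra distance: 20 blocks, inserting J between F and N.

Insertion cost between consecutive stops i–j is d(i,J) + d(J,j) − d(i,j):
  between W and Q: 19 + 37 − 23 = 33
  between Q and F: 37 + 12 − 25 = 24
  between F and N: 12 + 31 − 23 = 20
  between N and U: 31 + 26 − 19 = 38
  between U and W: 26 + 19 − 7 = 38
Cheapest insertion is between F and N, adding 20.
New total = 97 + 20 = 117.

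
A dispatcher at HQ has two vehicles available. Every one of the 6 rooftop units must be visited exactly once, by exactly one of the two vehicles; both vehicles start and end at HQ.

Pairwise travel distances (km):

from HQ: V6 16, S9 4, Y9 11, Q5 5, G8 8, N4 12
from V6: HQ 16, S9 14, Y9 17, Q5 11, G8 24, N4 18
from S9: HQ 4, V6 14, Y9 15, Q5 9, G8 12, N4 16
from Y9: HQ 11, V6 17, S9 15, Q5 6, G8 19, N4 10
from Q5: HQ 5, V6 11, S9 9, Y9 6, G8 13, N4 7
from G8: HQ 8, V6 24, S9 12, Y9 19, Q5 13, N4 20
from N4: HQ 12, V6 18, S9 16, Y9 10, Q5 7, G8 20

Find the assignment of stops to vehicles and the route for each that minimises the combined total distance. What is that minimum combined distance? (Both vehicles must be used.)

Minimum combined distance: 73 km.

Try each way of splitting the stops between the two vehicles (each non-empty) and, for each split, find the best tour for each vehicle:
  {V6} + {S9, Y9, Q5, G8, N4}: 32 + 57 = 89
  {S9} + {V6, Y9, Q5, G8, N4}: 8 + 71 = 79
  {V6, S9} + {Y9, Q5, G8, N4}: 34 + 49 = 83
  {Y9} + {V6, S9, Q5, G8, N4}: 22 + 64 = 86
  {V6, Y9} + {S9, Q5, G8, N4}: 44 + 48 = 92
  {S9, Y9} + {V6, Q5, G8, N4}: 30 + 62 = 92
  … (31 splits in total)
  {G8} + {V6, S9, Y9, Q5, N4}: 16 + 57 = 73  ← best
Best: vehicle 1 HQ → G8 → HQ = 16; vehicle 2 HQ → S9 → V6 → Y9 → N4 → Q5 → HQ = 57; combined 73.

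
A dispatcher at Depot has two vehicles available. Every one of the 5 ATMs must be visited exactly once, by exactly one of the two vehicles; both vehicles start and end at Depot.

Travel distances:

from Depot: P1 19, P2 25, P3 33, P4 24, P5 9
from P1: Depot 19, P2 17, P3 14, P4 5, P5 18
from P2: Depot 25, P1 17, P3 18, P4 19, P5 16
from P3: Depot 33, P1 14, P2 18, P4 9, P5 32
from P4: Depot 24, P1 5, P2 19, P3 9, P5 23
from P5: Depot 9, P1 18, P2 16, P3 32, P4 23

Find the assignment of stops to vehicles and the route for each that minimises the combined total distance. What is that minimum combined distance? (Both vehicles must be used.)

Check every non-empty split of the stops between the two vehicles; for each half take its own optimal tour:
  {P1} + {P2, P3, P4, P5}: 38 + 76 = 114
  {P2} + {P1, P3, P4, P5}: 50 + 74 = 124
  {P1, P2} + {P3, P4, P5}: 61 + 74 = 135
  {P3} + {P1, P2, P4, P5}: 66 + 68 = 134
  {P1, P3} + {P2, P4, P5}: 66 + 68 = 134
  {P2, P3} + {P1, P4, P5}: 76 + 56 = 132
  … (15 splits in total)
  {P1, P2, P3, P4} + {P5}: 76 + 18 = 94  ← best
Best: vehicle 1 Depot → P1 → P4 → P3 → P2 → Depot = 76; vehicle 2 Depot → P5 → Depot = 18; combined 94.

Minimum combined distance: 94.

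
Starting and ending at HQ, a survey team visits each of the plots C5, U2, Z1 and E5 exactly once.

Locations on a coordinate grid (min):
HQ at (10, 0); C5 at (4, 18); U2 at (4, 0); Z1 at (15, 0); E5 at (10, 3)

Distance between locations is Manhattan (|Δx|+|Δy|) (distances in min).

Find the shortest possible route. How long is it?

There are 12 distinct closed tours to check (reversals are equivalent).
HQ-C5-U2-Z1-E5-HQ: 24+18+11+8+3 = 64
HQ-C5-U2-E5-Z1-HQ: 24+18+9+8+5 = 64
HQ-C5-Z1-U2-E5-HQ: 24+29+11+9+3 = 76
HQ-C5-Z1-E5-U2-HQ: 24+29+8+9+6 = 76
HQ-C5-E5-U2-Z1-HQ: 24+21+9+11+5 = 70
HQ-C5-E5-Z1-U2-HQ: 24+21+8+11+6 = 70
HQ-U2-C5-Z1-E5-HQ: 6+18+29+8+3 = 64
HQ-U2-C5-E5-Z1-HQ: 6+18+21+8+5 = 58
HQ-U2-Z1-C5-E5-HQ: 6+11+29+21+3 = 70
HQ-U2-E5-C5-Z1-HQ: 6+9+21+29+5 = 70
HQ-Z1-C5-U2-E5-HQ: 5+29+18+9+3 = 64
HQ-Z1-U2-C5-E5-HQ: 5+11+18+21+3 = 58
The minimum is 58.
One optimal route: HQ → U2 → C5 → E5 → Z1 → HQ (or its reverse).

58 min — the shortest possible round trip.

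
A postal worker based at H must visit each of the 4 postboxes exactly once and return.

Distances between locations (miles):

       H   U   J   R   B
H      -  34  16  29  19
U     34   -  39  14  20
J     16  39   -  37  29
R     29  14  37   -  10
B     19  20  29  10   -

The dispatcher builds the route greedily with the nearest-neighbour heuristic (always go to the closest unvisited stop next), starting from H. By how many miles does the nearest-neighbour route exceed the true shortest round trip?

From H: J=16, B=19, R=29, U=34 → choose J (16).
From J: B=29, R=37, U=39 → choose B (29).
From B: R=10, U=20 → choose R (10).
From R: U=14 → choose U (14).
NN route H → J → B → R → U → H costs 103.
Optimal: H → J → U → R → B → H costs 98 (by enumerating all 12 distinct tours).
Excess = 103 − 98 = 5.

The nearest-neighbour route is 5 miles longer than optimal.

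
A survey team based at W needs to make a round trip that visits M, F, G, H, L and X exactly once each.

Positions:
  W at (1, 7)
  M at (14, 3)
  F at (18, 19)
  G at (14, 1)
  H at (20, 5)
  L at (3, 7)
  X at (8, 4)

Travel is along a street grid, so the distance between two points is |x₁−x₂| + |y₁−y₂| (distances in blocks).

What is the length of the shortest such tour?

There are 360 distinct closed tours to check (reversals are equivalent).
W→M→F→G→H→L→X→W: 17+20+22+10+19+8+10 = 106
W→M→F→G→H→X→L→W: 17+20+22+10+13+8+2 = 92
W→M→F→G→L→H→X→W: 17+20+22+17+19+13+10 = 118
W→M→F→G→L→X→H→W: 17+20+22+17+8+13+21 = 118
W→M→F→G→X→H→L→W: 17+20+22+9+13+19+2 = 102
W→M→F→G→X→L→H→W: 17+20+22+9+8+19+21 = 116
W→M→F→H→G→L→X→W: 17+20+16+10+17+8+10 = 98
W→M→F→H→G→X→L→W: 17+20+16+10+9+8+2 = 82
… (352 more)
W→F→H→M→G→X→L→W: 29+16+8+2+9+8+2 = 74  ← best
The minimum is 74.
One optimal route: W → F → H → M → G → X → L → W (or its reverse).

Minimum total distance: 74 blocks.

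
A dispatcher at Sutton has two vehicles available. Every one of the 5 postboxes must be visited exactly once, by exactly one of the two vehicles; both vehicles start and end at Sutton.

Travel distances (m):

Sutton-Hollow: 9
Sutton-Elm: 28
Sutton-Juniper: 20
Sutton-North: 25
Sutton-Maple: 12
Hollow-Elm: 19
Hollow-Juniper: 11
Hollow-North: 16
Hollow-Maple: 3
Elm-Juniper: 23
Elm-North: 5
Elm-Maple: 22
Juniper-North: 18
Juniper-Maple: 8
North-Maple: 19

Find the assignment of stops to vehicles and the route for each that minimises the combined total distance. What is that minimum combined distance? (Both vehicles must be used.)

There are 2^4 − 1 = 15 ways to divide the 5 stops into two non-empty groups. For each, the best each vehicle can do is its own shortest tour through its group:
  {Hollow} + {Elm, Juniper, North, Maple}: 18 + 71 = 89
  {Elm} + {Hollow, Juniper, North, Maple}: 56 + 63 = 119
  {Hollow, Elm} + {Juniper, North, Maple}: 56 + 63 = 119
  {Juniper} + {Hollow, Elm, North, Maple}: 40 + 64 = 104
  {Hollow, Juniper} + {Elm, North, Maple}: 40 + 64 = 104
  {Elm, Juniper} + {Hollow, North, Maple}: 71 + 56 = 127
  … (15 splits in total)
Best: vehicle 1 Sutton → Hollow → Sutton = 18; vehicle 2 Sutton → Elm → North → Juniper → Maple → Sutton = 71; combined 89.

89 m — the smallest possible combined total.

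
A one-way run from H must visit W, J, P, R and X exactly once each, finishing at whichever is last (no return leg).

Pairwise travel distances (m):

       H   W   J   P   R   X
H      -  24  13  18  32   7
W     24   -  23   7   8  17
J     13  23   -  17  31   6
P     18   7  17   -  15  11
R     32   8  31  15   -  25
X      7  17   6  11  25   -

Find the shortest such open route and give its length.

There are 5! = 120 possible orderings.
H→W→J→P→R→X: 24+23+17+15+25 = 104
H→W→J→P→X→R: 24+23+17+11+25 = 100
H→W→J→R→P→X: 24+23+31+15+11 = 104
H→W→J→R→X→P: 24+23+31+25+11 = 114
H→W→J→X→P→R: 24+23+6+11+15 = 79
H→W→J→X→R→P: 24+23+6+25+15 = 93
H→W→P→J→R→X: 24+7+17+31+25 = 104
H→W→P→J→X→R: 24+7+17+6+25 = 79
H→W→P→R→J→X: 24+7+15+31+6 = 83
H→W→P→R→X→J: 24+7+15+25+6 = 77
H→W→P→X→J→R: 24+7+11+6+31 = 79
H→W→P→X→R→J: 24+7+11+25+31 = 98
H→W→R→J→P→X: 24+8+31+17+11 = 91
H→W→R→J→X→P: 24+8+31+6+11 = 80
… (106 more)
H→J→X→P→W→R: 13+6+11+7+8 = 45  ← best
The minimum is 45.
One shortest path: H → J → X → P → W → R.

45 m — the minimum one-way total.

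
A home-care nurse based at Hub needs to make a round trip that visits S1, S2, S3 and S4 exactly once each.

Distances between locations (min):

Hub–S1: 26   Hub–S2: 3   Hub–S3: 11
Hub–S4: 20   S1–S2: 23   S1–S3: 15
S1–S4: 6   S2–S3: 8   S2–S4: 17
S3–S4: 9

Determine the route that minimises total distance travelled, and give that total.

There are 12 distinct closed tours to check (reversals are equivalent).
Hub-S1-S2-S3-S4-Hub: 26+23+8+9+20 = 86
Hub-S1-S2-S4-S3-Hub: 26+23+17+9+11 = 86
Hub-S1-S3-S2-S4-Hub: 26+15+8+17+20 = 86
Hub-S1-S3-S4-S2-Hub: 26+15+9+17+3 = 70
Hub-S1-S4-S2-S3-Hub: 26+6+17+8+11 = 68
Hub-S1-S4-S3-S2-Hub: 26+6+9+8+3 = 52
Hub-S2-S1-S3-S4-Hub: 3+23+15+9+20 = 70
Hub-S2-S1-S4-S3-Hub: 3+23+6+9+11 = 52
Hub-S2-S3-S1-S4-Hub: 3+8+15+6+20 = 52
Hub-S2-S4-S1-S3-Hub: 3+17+6+15+11 = 52
Hub-S3-S1-S2-S4-Hub: 11+15+23+17+20 = 86
Hub-S3-S2-S1-S4-Hub: 11+8+23+6+20 = 68
The minimum is 52.
One optimal route: Hub → S1 → S4 → S3 → S2 → Hub (or its reverse).

Minimum total distance: 52 min.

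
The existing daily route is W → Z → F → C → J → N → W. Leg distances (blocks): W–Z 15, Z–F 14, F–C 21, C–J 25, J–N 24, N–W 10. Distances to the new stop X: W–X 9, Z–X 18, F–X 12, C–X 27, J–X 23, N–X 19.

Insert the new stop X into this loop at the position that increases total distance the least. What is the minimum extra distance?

Minimum extra distance: 12 blocks, inserting X between W and Z.

Insertion cost between consecutive stops i–j is d(i,X) + d(X,j) − d(i,j):
  between W and Z: 9 + 18 − 15 = 12
  between Z and F: 18 + 12 − 14 = 16
  between F and C: 12 + 27 − 21 = 18
  between C and J: 27 + 23 − 25 = 25
  between J and N: 23 + 19 − 24 = 18
  between N and W: 19 + 9 − 10 = 18
Cheapest insertion is between W and Z, adding 12.
New total = 109 + 12 = 121.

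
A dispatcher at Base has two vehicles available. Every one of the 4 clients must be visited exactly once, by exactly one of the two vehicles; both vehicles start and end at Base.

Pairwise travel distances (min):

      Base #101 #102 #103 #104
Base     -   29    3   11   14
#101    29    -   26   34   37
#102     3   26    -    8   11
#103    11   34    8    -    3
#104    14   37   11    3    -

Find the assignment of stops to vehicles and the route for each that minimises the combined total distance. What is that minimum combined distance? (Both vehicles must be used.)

86 min — the smallest possible combined total.

Check every non-empty split of the stops between the two vehicles; for each half take its own optimal tour:
  {#101} + {#102, #103, #104}: 58 + 28 = 86
  {#102} + {#101, #103, #104}: 6 + 80 = 86
  {#101, #102} + {#103, #104}: 58 + 28 = 86
  {#103} + {#101, #102, #104}: 22 + 80 = 102
  {#101, #103} + {#102, #104}: 74 + 28 = 102
  {#102, #103} + {#101, #104}: 22 + 80 = 102
  … (7 splits in total)
Best: vehicle 1 Base → #101 → Base = 58; vehicle 2 Base → #102 → #103 → #104 → Base = 28; combined 86.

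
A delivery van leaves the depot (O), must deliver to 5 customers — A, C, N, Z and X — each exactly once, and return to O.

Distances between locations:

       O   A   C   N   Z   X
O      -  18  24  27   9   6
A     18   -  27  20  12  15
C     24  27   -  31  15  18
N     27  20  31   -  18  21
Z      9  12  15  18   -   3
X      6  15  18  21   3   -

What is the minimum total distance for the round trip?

93 — the shortest possible round trip.

With 5 stops there are 5!/2 = 60 distinct round trips (a route and its reverse cost the same).
O-A-C-N-Z-X-O: 18+27+31+18+3+6 = 103
O-A-C-N-X-Z-O: 18+27+31+21+3+9 = 109
O-A-C-Z-N-X-O: 18+27+15+18+21+6 = 105
O-A-C-Z-X-N-O: 18+27+15+3+21+27 = 111
O-A-C-X-N-Z-O: 18+27+18+21+18+9 = 111
O-A-C-X-Z-N-O: 18+27+18+3+18+27 = 111
O-A-N-C-Z-X-O: 18+20+31+15+3+6 = 93
O-A-N-C-X-Z-O: 18+20+31+18+3+9 = 99
O-A-N-Z-C-X-O: 18+20+18+15+18+6 = 95
O-A-N-Z-X-C-O: 18+20+18+3+18+24 = 101
O-A-N-X-C-Z-O: 18+20+21+18+15+9 = 101
O-A-N-X-Z-C-O: 18+20+21+3+15+24 = 101
O-A-Z-C-N-X-O: 18+12+15+31+21+6 = 103
O-A-Z-C-X-N-O: 18+12+15+18+21+27 = 111
… (46 more)
The minimum is 93.
One optimal route: O → A → N → C → Z → X → O (or its reverse).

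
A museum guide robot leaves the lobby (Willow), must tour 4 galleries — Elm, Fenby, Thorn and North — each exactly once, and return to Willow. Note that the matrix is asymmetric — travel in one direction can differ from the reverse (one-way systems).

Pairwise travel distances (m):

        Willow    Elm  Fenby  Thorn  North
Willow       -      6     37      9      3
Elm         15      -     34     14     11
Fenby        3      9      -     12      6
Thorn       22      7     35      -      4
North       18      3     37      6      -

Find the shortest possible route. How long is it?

Shortest round trip = 53 m.

Willow → Elm → Fenby → Thorn → North → Willow: 6+34+12+4+18 = 74
Willow → Elm → Fenby → North → Thorn → Willow: 6+34+6+6+22 = 74
Willow → Elm → Thorn → Fenby → North → Willow: 6+14+35+6+18 = 79
Willow → Elm → Thorn → North → Fenby → Willow: 6+14+4+37+3 = 64
Willow → Elm → North → Fenby → Thorn → Willow: 6+11+37+12+22 = 88
Willow → Elm → North → Thorn → Fenby → Willow: 6+11+6+35+3 = 61
Willow → Fenby → Elm → Thorn → North → Willow: 37+9+14+4+18 = 82
Willow → Fenby → Elm → North → Thorn → Willow: 37+9+11+6+22 = 85
Willow → Fenby → Thorn → Elm → North → Willow: 37+12+7+11+18 = 85
Willow → Fenby → Thorn → North → Elm → Willow: 37+12+4+3+15 = 71
Willow → Fenby → North → Elm → Thorn → Willow: 37+6+3+14+22 = 82
Willow → Fenby → North → Thorn → Elm → Willow: 37+6+6+7+15 = 71
Willow → Thorn → Elm → Fenby → North → Willow: 9+7+34+6+18 = 74
Willow → Thorn → Elm → North → Fenby → Willow: 9+7+11+37+3 = 67
… (10 more)
Willow → Thorn → North → Elm → Fenby → Willow: 9+4+3+34+3 = 53  ← best
The minimum is 53.
One optimal route: Willow → Thorn → North → Elm → Fenby → Willow.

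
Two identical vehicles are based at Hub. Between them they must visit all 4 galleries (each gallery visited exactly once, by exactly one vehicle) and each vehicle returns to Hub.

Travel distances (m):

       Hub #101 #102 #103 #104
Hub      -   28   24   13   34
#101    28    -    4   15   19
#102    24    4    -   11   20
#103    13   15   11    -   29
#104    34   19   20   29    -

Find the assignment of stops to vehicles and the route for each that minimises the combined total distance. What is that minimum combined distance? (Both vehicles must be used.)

107 m — the smallest possible combined total.

There are 2^3 − 1 = 7 ways to divide the 4 stops into two non-empty groups. For each, the best each vehicle can do is its own shortest tour through its group:
  {#101} + {#102, #103, #104}: 56 + 78 = 134
  {#102} + {#101, #103, #104}: 48 + 81 = 129
  {#101, #102} + {#103, #104}: 56 + 76 = 132
  {#103} + {#101, #102, #104}: 26 + 81 = 107
  {#101, #103} + {#102, #104}: 56 + 78 = 134
  {#102, #103} + {#101, #104}: 48 + 81 = 129
  … (7 splits in total)
Best: vehicle 1 Hub → #103 → Hub = 26; vehicle 2 Hub → #102 → #101 → #104 → Hub = 81; combined 107.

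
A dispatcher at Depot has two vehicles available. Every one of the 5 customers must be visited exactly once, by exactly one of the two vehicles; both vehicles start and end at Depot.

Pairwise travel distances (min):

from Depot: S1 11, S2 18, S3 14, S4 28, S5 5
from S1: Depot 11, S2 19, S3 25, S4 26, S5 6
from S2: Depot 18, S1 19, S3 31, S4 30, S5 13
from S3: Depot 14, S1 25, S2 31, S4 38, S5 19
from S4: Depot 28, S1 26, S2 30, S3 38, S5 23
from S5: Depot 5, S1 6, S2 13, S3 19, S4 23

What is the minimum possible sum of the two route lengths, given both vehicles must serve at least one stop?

Minimum combined distance: 113 min.

There are 2^4 − 1 = 15 ways to divide the 5 stops into two non-empty groups. For each, the best each vehicle can do is its own shortest tour through its group:
  {S1} + {S2, S3, S4, S5}: 22 + 100 = 122
  {S2} + {S1, S3, S4, S5}: 36 + 89 = 125
  {S1, S2} + {S3, S4, S5}: 48 + 80 = 128
  {S3} + {S1, S2, S4, S5}: 28 + 85 = 113
  {S1, S3} + {S2, S4, S5}: 50 + 76 = 126
  {S2, S3} + {S1, S4, S5}: 63 + 65 = 128
  … (15 splits in total)
Best: vehicle 1 Depot → S3 → Depot = 28; vehicle 2 Depot → S1 → S4 → S2 → S5 → Depot = 85; combined 113.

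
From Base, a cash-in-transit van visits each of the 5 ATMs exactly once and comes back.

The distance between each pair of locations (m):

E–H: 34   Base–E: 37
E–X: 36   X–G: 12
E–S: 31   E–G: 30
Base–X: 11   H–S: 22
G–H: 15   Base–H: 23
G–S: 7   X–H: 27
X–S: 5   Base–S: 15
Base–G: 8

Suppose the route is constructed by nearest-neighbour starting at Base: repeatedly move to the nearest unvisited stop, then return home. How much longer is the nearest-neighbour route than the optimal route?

From Base: G=8, X=11, S=15, H=23, E=37 → choose G (8).
From G: S=7, X=12, H=15, E=30 → choose S (7).
From S: X=5, H=22, E=31 → choose X (5).
From X: H=27, E=36 → choose H (27).
From H: E=34 → choose E (34).
NN route Base → G → S → X → H → E → Base costs 118.
Optimal: Base → X → S → E → H → G → Base costs 104 (by enumerating all 60 distinct tours).
Excess = 118 − 104 = 14.

Excess over optimum: 14 m.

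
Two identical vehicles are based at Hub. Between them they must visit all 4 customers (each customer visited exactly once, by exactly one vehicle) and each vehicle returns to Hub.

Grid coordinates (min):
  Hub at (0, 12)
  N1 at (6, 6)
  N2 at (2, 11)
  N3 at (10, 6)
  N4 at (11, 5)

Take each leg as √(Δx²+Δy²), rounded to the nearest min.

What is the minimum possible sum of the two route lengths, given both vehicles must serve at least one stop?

There are 2^3 − 1 = 7 ways to divide the 4 stops into two non-empty groups. For each, the best each vehicle can do is its own shortest tour through its group:
  {N1} + {N2, N3, N4}: 16 + 25 = 41
  {N2} + {N1, N3, N4}: 4 + 26 = 30
  {N1, N2} + {N3, N4}: 16 + 26 = 42
  {N3} + {N1, N2, N4}: 24 + 26 = 50
  {N1, N3} + {N2, N4}: 24 + 26 = 50
  {N2, N3} + {N1, N4}: 23 + 26 = 49
  … (7 splits in total)
Best: vehicle 1 Hub → N2 → Hub = 4; vehicle 2 Hub → N1 → N3 → N4 → Hub = 26; combined 30.

30 min — the smallest possible combined total.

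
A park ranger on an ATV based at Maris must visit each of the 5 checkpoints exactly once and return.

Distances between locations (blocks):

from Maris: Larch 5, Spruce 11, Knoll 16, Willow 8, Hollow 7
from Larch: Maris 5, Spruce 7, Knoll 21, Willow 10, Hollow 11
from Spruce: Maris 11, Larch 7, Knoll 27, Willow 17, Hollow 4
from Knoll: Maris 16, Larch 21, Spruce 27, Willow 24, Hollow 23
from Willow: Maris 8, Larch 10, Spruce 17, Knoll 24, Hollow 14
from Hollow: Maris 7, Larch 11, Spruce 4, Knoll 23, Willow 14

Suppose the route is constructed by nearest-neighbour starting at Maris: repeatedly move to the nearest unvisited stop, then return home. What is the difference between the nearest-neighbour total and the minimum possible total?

2 blocks longer than the optimal tour.

From Maris: Larch=5, Hollow=7, Willow=8, Spruce=11, Knoll=16 → choose Larch (5).
From Larch: Spruce=7, Willow=10, Hollow=11, Knoll=21 → choose Spruce (7).
From Spruce: Hollow=4, Willow=17, Knoll=27 → choose Hollow (4).
From Hollow: Willow=14, Knoll=23 → choose Willow (14).
From Willow: Knoll=24 → choose Knoll (24).
NN route Maris → Larch → Spruce → Hollow → Willow → Knoll → Maris costs 70.
Optimal: Maris → Knoll → Willow → Larch → Spruce → Hollow → Maris costs 68 (by enumerating all 60 distinct tours).
Excess = 70 − 68 = 2.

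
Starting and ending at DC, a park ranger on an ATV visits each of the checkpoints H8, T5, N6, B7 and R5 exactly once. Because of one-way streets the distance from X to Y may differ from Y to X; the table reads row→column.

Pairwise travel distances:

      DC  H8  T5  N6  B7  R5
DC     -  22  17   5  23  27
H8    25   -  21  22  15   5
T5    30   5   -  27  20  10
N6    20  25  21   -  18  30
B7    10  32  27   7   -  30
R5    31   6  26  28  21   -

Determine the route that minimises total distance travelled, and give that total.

DC-H8-T5-N6-B7-R5-DC: 22+21+27+18+30+31 = 149
DC-H8-T5-N6-R5-B7-DC: 22+21+27+30+21+10 = 131
DC-H8-T5-B7-N6-R5-DC: 22+21+20+7+30+31 = 131
DC-H8-T5-B7-R5-N6-DC: 22+21+20+30+28+20 = 141
DC-H8-T5-R5-N6-B7-DC: 22+21+10+28+18+10 = 109
DC-H8-T5-R5-B7-N6-DC: 22+21+10+21+7+20 = 101
DC-H8-N6-T5-B7-R5-DC: 22+22+21+20+30+31 = 146
DC-H8-N6-T5-R5-B7-DC: 22+22+21+10+21+10 = 106
DC-H8-N6-B7-T5-R5-DC: 22+22+18+27+10+31 = 130
DC-H8-N6-B7-R5-T5-DC: 22+22+18+30+26+30 = 148
DC-H8-N6-R5-T5-B7-DC: 22+22+30+26+20+10 = 130
DC-H8-N6-R5-B7-T5-DC: 22+22+30+21+27+30 = 152
DC-H8-B7-T5-N6-R5-DC: 22+15+27+27+30+31 = 152
DC-H8-B7-T5-R5-N6-DC: 22+15+27+10+28+20 = 122
… (106 more)
DC-N6-T5-H8-R5-B7-DC: 5+21+5+5+21+10 = 67  ← best
The minimum is 67.
One optimal route: DC → N6 → T5 → H8 → R5 → B7 → DC.

Shortest round trip = 67.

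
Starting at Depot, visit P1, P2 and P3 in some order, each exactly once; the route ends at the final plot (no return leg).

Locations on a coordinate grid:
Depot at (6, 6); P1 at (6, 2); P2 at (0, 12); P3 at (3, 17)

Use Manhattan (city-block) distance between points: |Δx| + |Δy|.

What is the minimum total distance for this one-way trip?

28 — the minimum one-way total.

There are 3! = 6 possible orderings.
Depot - P1 - P2 - P3: 4+16+8 = 28
Depot - P1 - P3 - P2: 4+18+8 = 30
Depot - P2 - P1 - P3: 12+16+18 = 46
Depot - P2 - P3 - P1: 12+8+18 = 38
Depot - P3 - P1 - P2: 14+18+16 = 48
Depot - P3 - P2 - P1: 14+8+16 = 38
The minimum is 28.
One shortest path: Depot → P1 → P2 → P3.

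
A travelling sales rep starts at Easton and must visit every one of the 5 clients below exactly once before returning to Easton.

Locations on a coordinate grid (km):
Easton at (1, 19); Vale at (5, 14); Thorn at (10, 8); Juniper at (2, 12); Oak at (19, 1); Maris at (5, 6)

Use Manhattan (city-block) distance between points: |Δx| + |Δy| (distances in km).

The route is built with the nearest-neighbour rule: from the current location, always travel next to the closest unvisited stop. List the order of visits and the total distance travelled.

Easton → [Juniper:8 / Vale:9 / Maris:17 / Thorn:20 / Oak:36] → Juniper (8)
Juniper → [Vale:5 / Maris:9 / Thorn:12 / Oak:28] → Vale (5)
Vale → [Maris:8 / Thorn:11 / Oak:27] → Maris (8)
Maris → [Thorn:7 / Oak:19] → Thorn (7)
Thorn → [Oak:16] → Oak (16)
Return Oak→Easton: 36.
Total = 8 + 5 + 8 + 7 + 16 + 36 = 80.

Total distance 80 km via the nearest-neighbour route Easton → Juniper → Vale → Maris → Thorn → Oak → Easton.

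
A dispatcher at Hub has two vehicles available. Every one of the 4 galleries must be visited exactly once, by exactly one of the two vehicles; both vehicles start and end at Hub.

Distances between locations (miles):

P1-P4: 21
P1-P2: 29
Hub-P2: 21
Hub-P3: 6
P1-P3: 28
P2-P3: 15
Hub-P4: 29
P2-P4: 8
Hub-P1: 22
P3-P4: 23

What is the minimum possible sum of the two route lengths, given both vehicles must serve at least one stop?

Check every non-empty split of the stops between the two vehicles; for each half take its own optimal tour:
  {P1} + {P2, P3, P4}: 44 + 58 = 102
  {P2} + {P1, P3, P4}: 42 + 72 = 114
  {P1, P2} + {P3, P4}: 72 + 58 = 130
  {P3} + {P1, P2, P4}: 12 + 72 = 84
  {P1, P3} + {P2, P4}: 56 + 58 = 114
  {P2, P3} + {P1, P4}: 42 + 72 = 114
  … (7 splits in total)
Best: vehicle 1 Hub → P3 → Hub = 12; vehicle 2 Hub → P1 → P4 → P2 → Hub = 72; combined 84.

84 miles — the smallest possible combined total.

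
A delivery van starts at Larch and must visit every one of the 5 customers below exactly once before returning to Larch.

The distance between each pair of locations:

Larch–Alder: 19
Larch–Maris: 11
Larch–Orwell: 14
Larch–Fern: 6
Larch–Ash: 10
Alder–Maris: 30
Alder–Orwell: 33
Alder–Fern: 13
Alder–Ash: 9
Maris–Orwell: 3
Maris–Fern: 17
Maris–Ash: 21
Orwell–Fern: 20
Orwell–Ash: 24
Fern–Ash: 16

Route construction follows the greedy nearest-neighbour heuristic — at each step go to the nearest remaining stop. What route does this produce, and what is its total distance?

At Larch the remaining stops are Fern 6, Ash 10, Maris 11, Orwell 14, Alder 19; go to Fern.
At Fern the remaining stops are Alder 13, Ash 16, Maris 17, Orwell 20; go to Alder.
At Alder the remaining stops are Ash 9, Maris 30, Orwell 33; go to Ash.
At Ash the remaining stops are Maris 21, Orwell 24; go to Maris.
At Maris the remaining stops are Orwell 3; go to Orwell.
Return Orwell→Larch: 14.
Total = 6 + 13 + 9 + 21 + 3 + 14 = 66.

Nearest-neighbour total = 66; route Larch → Fern → Alder → Ash → Maris → Orwell → Larch.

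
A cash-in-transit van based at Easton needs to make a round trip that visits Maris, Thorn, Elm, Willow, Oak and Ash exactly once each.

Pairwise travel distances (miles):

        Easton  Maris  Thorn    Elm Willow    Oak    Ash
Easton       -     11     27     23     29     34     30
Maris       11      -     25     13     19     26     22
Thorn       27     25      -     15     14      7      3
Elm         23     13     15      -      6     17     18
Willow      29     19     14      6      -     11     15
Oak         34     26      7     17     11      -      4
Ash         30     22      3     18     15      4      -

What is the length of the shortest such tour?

Shortest round trip = 75 miles.

With 6 stops there are 6!/2 = 360 distinct round trips (a route and its reverse cost the same).
Easton→Maris→Thorn→Elm→Willow→Oak→Ash→Easton: 11+25+15+6+11+4+30 = 102
Easton→Maris→Thorn→Elm→Willow→Ash→Oak→Easton: 11+25+15+6+15+4+34 = 110
Easton→Maris→Thorn→Elm→Oak→Willow→Ash→Easton: 11+25+15+17+11+15+30 = 124
Easton→Maris→Thorn→Elm→Oak→Ash→Willow→Easton: 11+25+15+17+4+15+29 = 116
Easton→Maris→Thorn→Elm→Ash→Willow→Oak→Easton: 11+25+15+18+15+11+34 = 129
Easton→Maris→Thorn→Elm→Ash→Oak→Willow→Easton: 11+25+15+18+4+11+29 = 113
Easton→Maris→Thorn→Willow→Elm→Oak→Ash→Easton: 11+25+14+6+17+4+30 = 107
Easton→Maris→Thorn→Willow→Elm→Ash→Oak→Easton: 11+25+14+6+18+4+34 = 112
… (352 more)
Easton→Maris→Elm→Willow→Oak→Ash→Thorn→Easton: 11+13+6+11+4+3+27 = 75  ← best
The minimum is 75.
One optimal route: Easton → Maris → Elm → Willow → Oak → Ash → Thorn → Easton (or its reverse).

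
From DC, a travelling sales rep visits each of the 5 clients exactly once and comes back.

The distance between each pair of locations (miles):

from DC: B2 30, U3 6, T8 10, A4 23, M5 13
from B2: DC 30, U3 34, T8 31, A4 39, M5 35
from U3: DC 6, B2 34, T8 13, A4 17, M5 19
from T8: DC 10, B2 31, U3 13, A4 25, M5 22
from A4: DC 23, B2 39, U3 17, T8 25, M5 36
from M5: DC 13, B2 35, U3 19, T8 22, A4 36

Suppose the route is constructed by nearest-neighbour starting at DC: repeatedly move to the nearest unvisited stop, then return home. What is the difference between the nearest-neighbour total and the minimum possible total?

Excess over optimum: 11 miles.

From DC: U3=6, T8=10, M5=13, A4=23, B2=30 → choose U3 (6).
From U3: T8=13, A4=17, M5=19, B2=34 → choose T8 (13).
From T8: M5=22, A4=25, B2=31 → choose M5 (22).
From M5: B2=35, A4=36 → choose B2 (35).
From B2: A4=39 → choose A4 (39).
NN route DC → U3 → T8 → M5 → B2 → A4 → DC costs 138.
Optimal: DC → U3 → A4 → T8 → B2 → M5 → DC costs 127 (by enumerating all 60 distinct tours).
Excess = 138 − 127 = 11.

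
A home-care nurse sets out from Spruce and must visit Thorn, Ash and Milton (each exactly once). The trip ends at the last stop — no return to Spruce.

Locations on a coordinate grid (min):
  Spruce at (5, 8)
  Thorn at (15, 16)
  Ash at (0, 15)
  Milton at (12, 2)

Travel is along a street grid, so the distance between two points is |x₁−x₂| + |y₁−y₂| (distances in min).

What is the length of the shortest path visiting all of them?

There are 3! = 6 possible orderings.
Spruce → Thorn → Ash → Milton: 18+16+25 = 59
Spruce → Thorn → Milton → Ash: 18+17+25 = 60
Spruce → Ash → Thorn → Milton: 12+16+17 = 45
Spruce → Ash → Milton → Thorn: 12+25+17 = 54
Spruce → Milton → Thorn → Ash: 13+17+16 = 46
Spruce → Milton → Ash → Thorn: 13+25+16 = 54
The minimum is 45.
One shortest path: Spruce → Ash → Thorn → Milton.

Shortest open route: 45 min.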